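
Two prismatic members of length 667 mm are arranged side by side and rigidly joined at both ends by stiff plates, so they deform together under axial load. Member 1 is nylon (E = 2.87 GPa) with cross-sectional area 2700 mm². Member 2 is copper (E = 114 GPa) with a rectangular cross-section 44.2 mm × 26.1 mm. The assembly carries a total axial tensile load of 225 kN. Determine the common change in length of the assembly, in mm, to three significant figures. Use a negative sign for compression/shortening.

A_2 = 1154 mm².
Equal strain + equilibrium ⇒ each member carries load in proportion to AE: A₁E₁ = 7749000 N, A₂E₂ = 131500000 N, ΣAE = 139300000 N.
δ = PL/ΣAE = 225000·667/139300000 = 1.078 mm.

1.08 mm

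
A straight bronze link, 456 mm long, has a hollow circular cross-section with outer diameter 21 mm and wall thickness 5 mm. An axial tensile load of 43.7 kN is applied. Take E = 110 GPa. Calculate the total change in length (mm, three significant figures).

A = 251.3 mm².
δ_mech = NL/(AE) = 43700·456/(251.3·110000) = 0.7208 mm.

0.721 mm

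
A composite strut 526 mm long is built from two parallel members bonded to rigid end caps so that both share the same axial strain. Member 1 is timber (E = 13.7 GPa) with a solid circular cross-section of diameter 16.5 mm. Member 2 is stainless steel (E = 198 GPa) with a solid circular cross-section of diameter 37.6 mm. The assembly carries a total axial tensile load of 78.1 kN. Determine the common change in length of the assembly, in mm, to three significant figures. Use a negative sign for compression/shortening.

A_1 = 213.8 mm².
A_2 = 1110 mm².
Equal strain + equilibrium ⇒ each member carries load in proportion to AE: A₁E₁ = 2929000 N, A₂E₂ = 219900000 N, ΣAE = 222800000 N.
δ = PL/ΣAE = 78100·526/222800000 = 0.1844 mm.

0.184 mm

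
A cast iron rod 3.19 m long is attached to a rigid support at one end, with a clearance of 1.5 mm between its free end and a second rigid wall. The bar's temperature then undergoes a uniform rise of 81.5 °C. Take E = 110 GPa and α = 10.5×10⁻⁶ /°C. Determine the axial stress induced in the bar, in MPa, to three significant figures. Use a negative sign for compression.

-42.4 MPa

Free thermal expansion αLΔT = 10.5e-6 · 3190 · 81.5 = 2.73 mm.
The walls engage after the gap closes; constrained expansion = 2.73 − 1.5 = 1.23 mm.
The walls impose strain ε = −(1.23)/3190 = -3.8553e-04; σ = Eε = 110000 · -3.8553e-04 = -42.41 MPa.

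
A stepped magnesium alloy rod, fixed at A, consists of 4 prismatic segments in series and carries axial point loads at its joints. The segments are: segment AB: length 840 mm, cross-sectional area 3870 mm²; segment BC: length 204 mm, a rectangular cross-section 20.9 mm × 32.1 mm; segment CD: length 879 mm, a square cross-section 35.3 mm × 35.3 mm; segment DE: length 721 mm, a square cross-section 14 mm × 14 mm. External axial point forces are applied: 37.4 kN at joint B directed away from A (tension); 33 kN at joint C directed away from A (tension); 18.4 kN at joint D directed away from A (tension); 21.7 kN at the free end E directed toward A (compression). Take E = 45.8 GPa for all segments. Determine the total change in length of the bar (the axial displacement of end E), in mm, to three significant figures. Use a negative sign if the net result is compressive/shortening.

-1.28 mm

Internal axial forces (sectioning from the free end, tension +): N_DE = -21.7 kN, N_CD = -3.3 kN, N_BC = 29.7 kN, N_AB = 67.1 kN.
A_BC = 670.9 mm².
A_CD = 1246 mm².
A_DE = 196 mm².
δ_AB = 67100·840/(3870·45800) = 0.318 mm
δ_BC = 29700·204/(670.9·45800) = 0.1972 mm
δ_CD = -3300·879/(1246·45800) = -0.05083 mm
δ_DE = -21700·721/(196·45800) = -1.743 mm
δ = Σδ_i = -1.279 mm.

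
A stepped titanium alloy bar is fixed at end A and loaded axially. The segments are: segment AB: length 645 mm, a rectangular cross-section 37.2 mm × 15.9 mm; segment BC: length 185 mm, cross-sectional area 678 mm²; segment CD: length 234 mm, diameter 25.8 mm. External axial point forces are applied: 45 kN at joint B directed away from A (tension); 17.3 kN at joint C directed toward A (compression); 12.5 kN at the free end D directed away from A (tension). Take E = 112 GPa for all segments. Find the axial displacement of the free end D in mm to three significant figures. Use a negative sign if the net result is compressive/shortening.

0.430 mm

Internal axial forces (sectioning from the free end, tension +): N_CD = 12.5 kN, N_BC = -4.8 kN, N_AB = 40.2 kN.
A_AB = 591.5 mm².
A_CD = 522.8 mm².
δ_AB = 40200·645/(591.5·112000) = 0.3914 mm
δ_BC = -4800·185/(678·112000) = -0.01169 mm
δ_CD = 12500·234/(522.8·112000) = 0.04995 mm
δ = Σδ_i = 0.4297 mm.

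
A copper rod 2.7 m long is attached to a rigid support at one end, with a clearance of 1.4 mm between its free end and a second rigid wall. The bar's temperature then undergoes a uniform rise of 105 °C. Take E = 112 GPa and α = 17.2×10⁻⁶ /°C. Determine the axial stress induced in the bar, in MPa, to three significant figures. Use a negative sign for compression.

-144 MPa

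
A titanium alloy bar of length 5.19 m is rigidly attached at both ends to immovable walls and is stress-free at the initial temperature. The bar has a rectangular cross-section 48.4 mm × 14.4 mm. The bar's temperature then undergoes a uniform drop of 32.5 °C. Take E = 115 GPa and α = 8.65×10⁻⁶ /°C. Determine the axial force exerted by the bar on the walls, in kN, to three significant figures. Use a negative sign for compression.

22.5 kN

Free thermal expansion αLΔT = 8.65e-6 · 5190 · -32.5 = -1.459 mm.
The walls impose strain ε = −(-1.459)/5190 = 2.8113e-04; σ = Eε = 115000 · 2.8113e-04 = 32.33 MPa.
Wall reaction R = σ·A = 32.33·697 = 22530 N = 22.53 kN.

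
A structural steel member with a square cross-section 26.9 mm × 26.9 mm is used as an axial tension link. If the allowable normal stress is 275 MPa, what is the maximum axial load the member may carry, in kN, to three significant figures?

199 kN

A = 723.6 mm².
P_max = σ_allow · A = 275 · 723.6 = 199000 N = 199 kN.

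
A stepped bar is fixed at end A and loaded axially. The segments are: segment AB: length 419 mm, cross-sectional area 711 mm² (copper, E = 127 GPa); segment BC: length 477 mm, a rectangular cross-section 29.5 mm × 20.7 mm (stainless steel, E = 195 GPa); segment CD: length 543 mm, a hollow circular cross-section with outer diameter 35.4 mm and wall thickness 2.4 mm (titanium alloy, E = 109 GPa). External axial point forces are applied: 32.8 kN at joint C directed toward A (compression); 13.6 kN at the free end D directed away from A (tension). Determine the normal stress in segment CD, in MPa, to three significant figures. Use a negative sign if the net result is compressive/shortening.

Internal axial forces (sectioning from the free end, tension +): N_CD = 13.6 kN, N_BC = -19.2 kN, N_AB = -19.2 kN.
A_CD = 248.8 mm².
σ_CD = N_CD/A_CD = 13600/248.8 = 54.66 MPa.

54.7 MPa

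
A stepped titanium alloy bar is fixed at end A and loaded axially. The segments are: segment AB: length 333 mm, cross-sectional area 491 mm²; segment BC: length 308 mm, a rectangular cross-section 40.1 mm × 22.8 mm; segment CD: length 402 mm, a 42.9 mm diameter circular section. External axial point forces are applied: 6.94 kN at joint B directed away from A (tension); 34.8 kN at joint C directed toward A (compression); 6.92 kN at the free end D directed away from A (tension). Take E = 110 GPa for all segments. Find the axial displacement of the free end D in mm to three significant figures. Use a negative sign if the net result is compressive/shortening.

Internal axial forces (sectioning from the free end, tension +): N_CD = 6.92 kN, N_BC = -27.88 kN, N_AB = -20.94 kN.
A_BC = 914.3 mm².
A_CD = 1445 mm².
δ_AB = -20940·333/(491·110000) = -0.1291 mm
δ_BC = -27880·308/(914.3·110000) = -0.08538 mm
δ_CD = 6920·402/(1445·110000) = 0.0175 mm
δ = Σδ_i = -0.197 mm.

-0.197 mm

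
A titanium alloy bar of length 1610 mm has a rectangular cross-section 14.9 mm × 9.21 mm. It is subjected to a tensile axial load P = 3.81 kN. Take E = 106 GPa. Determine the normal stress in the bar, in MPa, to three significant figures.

27.8 MPa

A = 137.2 mm².
σ = N/A = 3810/137.2 = 27.76 MPa.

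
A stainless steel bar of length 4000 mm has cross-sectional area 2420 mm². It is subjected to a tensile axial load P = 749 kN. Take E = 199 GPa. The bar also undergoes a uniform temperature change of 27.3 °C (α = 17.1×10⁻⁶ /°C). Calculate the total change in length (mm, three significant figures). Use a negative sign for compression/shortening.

8.09 mm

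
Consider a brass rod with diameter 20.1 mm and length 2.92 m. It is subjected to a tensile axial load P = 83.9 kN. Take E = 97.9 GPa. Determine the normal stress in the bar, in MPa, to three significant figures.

264 MPa

A = 317.3 mm².
σ = N/A = 83900/317.3 = 264.4 MPa.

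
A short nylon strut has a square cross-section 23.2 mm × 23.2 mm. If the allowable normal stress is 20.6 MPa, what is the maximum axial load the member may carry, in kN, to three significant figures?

11.1 kN

A = 538.2 mm².
P_max = σ_allow · A = 20.6 · 538.2 = 11090 N = 11.09 kN.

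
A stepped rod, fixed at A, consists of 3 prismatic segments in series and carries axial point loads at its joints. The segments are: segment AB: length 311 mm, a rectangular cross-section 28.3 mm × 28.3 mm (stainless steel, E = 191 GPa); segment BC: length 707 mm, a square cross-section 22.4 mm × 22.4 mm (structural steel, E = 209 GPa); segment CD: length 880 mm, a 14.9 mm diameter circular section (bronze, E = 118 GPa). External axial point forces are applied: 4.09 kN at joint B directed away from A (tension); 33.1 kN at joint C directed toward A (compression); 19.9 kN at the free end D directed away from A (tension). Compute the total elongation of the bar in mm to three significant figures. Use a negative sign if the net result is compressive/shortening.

0.744 mm

Internal axial forces (sectioning from the free end, tension +): N_CD = 19.9 kN, N_BC = -13.2 kN, N_AB = -9.11 kN.
A_AB = 800.9 mm².
A_BC = 501.8 mm².
A_CD = 174.4 mm².
δ_AB = -9110·311/(800.9·191000) = -0.01852 mm
δ_BC = -13200·707/(501.8·209000) = -0.08899 mm
δ_CD = 19900·880/(174.4·118000) = 0.8511 mm
δ = Σδ_i = 0.7436 mm.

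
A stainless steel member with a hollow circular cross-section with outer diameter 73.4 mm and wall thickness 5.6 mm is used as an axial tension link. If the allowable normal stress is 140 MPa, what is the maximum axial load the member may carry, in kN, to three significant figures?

167 kN

A = 1193 mm².
P_max = σ_allow · A = 140 · 1193 = 167000 N = 167 kN.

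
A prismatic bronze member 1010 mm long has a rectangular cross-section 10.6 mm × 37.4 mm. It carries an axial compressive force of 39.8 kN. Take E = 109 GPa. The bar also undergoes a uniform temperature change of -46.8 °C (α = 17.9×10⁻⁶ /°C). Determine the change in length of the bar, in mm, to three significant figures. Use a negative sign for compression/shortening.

A = 396.4 mm².
δ_mech = NL/(AE) = -39800·1010/(396.4·109000) = -0.9303 mm.
δ_thermal = αLΔT = 17.9e-6·1010·-46.8 = -0.8461 mm.
δ = δ_mech + δ_thermal = -1.776 mm.

-1.78 mm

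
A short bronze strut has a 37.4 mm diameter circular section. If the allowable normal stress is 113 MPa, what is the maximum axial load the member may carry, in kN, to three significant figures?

A = 1099 mm².
P_max = σ_allow · A = 113 · 1099 = 124100 N = 124.1 kN.

124 kN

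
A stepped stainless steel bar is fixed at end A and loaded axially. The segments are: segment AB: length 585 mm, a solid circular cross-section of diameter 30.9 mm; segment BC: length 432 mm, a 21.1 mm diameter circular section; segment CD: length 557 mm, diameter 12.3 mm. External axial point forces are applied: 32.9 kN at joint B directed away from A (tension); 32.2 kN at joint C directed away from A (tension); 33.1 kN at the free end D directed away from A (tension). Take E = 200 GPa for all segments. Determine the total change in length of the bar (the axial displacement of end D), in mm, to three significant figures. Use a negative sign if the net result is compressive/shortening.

1.56 mm

Internal axial forces (sectioning from the free end, tension +): N_CD = 33.1 kN, N_BC = 65.3 kN, N_AB = 98.2 kN.
A_AB = 749.9 mm².
A_BC = 349.7 mm².
A_CD = 118.8 mm².
δ_AB = 98200·585/(749.9·200000) = 0.383 mm
δ_BC = 65300·432/(349.7·200000) = 0.4034 mm
δ_CD = 33100·557/(118.8·200000) = 0.7758 mm
δ = Σδ_i = 1.562 mm.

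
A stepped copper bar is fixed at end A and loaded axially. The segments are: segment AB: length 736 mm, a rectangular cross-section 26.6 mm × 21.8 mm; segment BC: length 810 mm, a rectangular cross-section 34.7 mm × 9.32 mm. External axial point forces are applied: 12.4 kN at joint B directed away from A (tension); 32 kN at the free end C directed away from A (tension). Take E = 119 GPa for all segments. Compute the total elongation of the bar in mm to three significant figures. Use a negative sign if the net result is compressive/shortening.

Internal axial forces (sectioning from the free end, tension +): N_BC = 32 kN, N_AB = 44.4 kN.
A_AB = 579.9 mm².
A_BC = 323.4 mm².
δ_AB = 44400·736/(579.9·119000) = 0.4736 mm
δ_BC = 32000·810/(323.4·119000) = 0.6735 mm
δ = Σδ_i = 1.147 mm.

1.15 mm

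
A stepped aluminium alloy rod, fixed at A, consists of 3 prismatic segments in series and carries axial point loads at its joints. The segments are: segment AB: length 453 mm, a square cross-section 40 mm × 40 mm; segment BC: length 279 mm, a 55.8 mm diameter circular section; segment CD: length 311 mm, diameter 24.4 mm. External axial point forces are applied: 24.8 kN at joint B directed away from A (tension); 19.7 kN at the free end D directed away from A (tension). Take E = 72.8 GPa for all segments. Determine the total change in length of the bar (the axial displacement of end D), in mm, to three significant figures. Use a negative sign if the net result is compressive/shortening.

0.384 mm

Internal axial forces (sectioning from the free end, tension +): N_CD = 19.7 kN, N_BC = 19.7 kN, N_AB = 44.5 kN.
A_AB = 1600 mm².
A_BC = 2445 mm².
A_CD = 467.6 mm².
δ_AB = 44500·453/(1600·72800) = 0.1731 mm
δ_BC = 19700·279/(2445·72800) = 0.03087 mm
δ_CD = 19700·311/(467.6·72800) = 0.18 mm
δ = Σδ_i = 0.3839 mm.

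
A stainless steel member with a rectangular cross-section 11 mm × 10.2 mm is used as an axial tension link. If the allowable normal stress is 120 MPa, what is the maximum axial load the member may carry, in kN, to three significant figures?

13.5 kN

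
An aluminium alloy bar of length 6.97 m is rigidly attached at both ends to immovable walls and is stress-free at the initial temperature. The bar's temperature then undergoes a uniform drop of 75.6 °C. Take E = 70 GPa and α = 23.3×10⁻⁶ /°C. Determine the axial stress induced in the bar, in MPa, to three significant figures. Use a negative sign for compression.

123 MPa

Free thermal expansion αLΔT = 23.3e-6 · 6970 · -75.6 = -12.28 mm.
The walls impose strain ε = −(-12.28)/6970 = 1.7615e-03; σ = Eε = 70000 · 1.7615e-03 = 123.3 MPa.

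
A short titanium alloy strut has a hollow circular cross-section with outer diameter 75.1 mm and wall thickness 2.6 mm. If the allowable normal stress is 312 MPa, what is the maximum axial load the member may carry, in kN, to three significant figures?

A = 592.2 mm².
P_max = σ_allow · A = 312 · 592.2 = 184800 N = 184.8 kN.

185 kN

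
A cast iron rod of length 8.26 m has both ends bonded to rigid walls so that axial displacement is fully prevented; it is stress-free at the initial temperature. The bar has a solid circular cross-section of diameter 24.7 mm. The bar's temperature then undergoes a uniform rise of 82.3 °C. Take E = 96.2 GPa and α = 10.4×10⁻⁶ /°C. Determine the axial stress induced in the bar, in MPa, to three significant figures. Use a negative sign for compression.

Free thermal expansion αLΔT = 10.4e-6 · 8260 · 82.3 = 7.07 mm.
The walls impose strain ε = −(7.07)/8260 = -8.5592e-04; σ = Eε = 96200 · -8.5592e-04 = -82.34 MPa.

-82.3 MPa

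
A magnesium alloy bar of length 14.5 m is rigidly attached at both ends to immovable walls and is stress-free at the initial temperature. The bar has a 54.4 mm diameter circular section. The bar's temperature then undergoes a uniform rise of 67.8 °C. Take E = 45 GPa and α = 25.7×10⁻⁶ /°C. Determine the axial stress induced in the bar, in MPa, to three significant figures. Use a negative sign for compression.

-78.4 MPa

Free thermal expansion αLΔT = 25.7e-6 · 14500 · 67.8 = 25.27 mm.
The walls impose strain ε = −(25.27)/14500 = -1.7425e-03; σ = Eε = 45000 · -1.7425e-03 = -78.41 MPa.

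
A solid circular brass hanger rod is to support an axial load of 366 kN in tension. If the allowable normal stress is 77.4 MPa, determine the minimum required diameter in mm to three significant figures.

77.6 mm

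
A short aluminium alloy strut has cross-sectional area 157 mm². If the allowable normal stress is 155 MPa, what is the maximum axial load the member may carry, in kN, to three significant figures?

24.3 kN

P_max = σ_allow · A = 155 · 157 = 24340 N = 24.34 kN.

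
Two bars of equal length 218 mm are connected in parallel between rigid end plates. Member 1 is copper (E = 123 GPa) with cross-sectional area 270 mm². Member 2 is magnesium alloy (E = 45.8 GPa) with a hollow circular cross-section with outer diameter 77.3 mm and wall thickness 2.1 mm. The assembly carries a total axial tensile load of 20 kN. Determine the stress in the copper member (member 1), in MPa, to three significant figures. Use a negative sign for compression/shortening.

A_2 = 496.1 mm².
Equal strain + equilibrium ⇒ each member carries load in proportion to AE: A₁E₁ = 33210000 N, A₂E₂ = 22720000 N, ΣAE = 55930000 N.
σ₁ = P·E₁/ΣAE = 20000·123000/55930000 = 43.98 MPa.

44.0 MPa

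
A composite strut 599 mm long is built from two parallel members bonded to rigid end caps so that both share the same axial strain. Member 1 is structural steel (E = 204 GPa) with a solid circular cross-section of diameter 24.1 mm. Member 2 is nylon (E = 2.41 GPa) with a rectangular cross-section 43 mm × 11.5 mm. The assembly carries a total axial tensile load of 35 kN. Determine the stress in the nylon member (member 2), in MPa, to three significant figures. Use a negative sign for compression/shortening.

0.895 MPa

A_1 = 456.2 mm².
A_2 = 494.5 mm².
Equal strain + equilibrium ⇒ each member carries load in proportion to AE: A₁E₁ = 93060000 N, A₂E₂ = 1192000 N, ΣAE = 94250000 N.
σ₂ = P·E₂/ΣAE = 35000·2410/94250000 = 0.895 MPa.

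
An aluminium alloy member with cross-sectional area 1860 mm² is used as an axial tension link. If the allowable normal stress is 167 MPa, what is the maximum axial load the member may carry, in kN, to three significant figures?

P_max = σ_allow · A = 167 · 1860 = 310600 N = 310.6 kN.

311 kN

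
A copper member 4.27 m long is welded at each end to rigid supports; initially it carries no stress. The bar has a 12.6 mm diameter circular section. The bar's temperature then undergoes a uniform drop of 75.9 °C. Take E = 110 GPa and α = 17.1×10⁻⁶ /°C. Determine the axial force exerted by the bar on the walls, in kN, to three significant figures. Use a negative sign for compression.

Free thermal expansion αLΔT = 17.1e-6 · 4270 · -75.9 = -5.542 mm.
The walls impose strain ε = −(-5.542)/4270 = 1.2979e-03; σ = Eε = 110000 · 1.2979e-03 = 142.8 MPa.
Wall reaction R = σ·A = 142.8·124.7 = 17800 N = 17.8 kN.

17.8 kN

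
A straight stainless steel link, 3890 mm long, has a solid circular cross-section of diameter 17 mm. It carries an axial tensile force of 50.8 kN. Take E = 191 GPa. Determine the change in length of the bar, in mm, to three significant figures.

4.56 mm

A = 227 mm².
δ_mech = NL/(AE) = 50800·3890/(227·191000) = 4.558 mm.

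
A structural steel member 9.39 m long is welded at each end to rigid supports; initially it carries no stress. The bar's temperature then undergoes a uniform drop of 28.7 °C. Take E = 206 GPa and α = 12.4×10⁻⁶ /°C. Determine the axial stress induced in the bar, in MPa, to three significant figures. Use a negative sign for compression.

Free thermal expansion αLΔT = 12.4e-6 · 9390 · -28.7 = -3.342 mm.
The walls impose strain ε = −(-3.342)/9390 = 3.5588e-04; σ = Eε = 206000 · 3.5588e-04 = 73.31 MPa.

73.3 MPa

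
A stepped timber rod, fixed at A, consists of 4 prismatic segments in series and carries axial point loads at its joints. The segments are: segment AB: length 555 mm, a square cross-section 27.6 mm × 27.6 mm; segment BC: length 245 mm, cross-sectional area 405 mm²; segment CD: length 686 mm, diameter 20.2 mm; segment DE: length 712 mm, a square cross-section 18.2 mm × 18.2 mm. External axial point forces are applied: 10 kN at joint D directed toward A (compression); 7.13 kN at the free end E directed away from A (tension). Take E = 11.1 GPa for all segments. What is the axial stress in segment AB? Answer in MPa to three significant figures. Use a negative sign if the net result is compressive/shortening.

-3.77 MPa

Internal axial forces (sectioning from the free end, tension +): N_DE = 7.13 kN, N_CD = -2.87 kN, N_BC = -2.87 kN, N_AB = -2.87 kN.
A_AB = 761.8 mm².
σ_AB = N_AB/A_AB = -2870/761.8 = -3.768 MPa.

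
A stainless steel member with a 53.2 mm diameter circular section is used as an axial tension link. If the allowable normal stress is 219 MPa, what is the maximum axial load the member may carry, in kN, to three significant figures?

A = 2223 mm².
P_max = σ_allow · A = 219 · 2223 = 486800 N = 486.8 kN.

487 kN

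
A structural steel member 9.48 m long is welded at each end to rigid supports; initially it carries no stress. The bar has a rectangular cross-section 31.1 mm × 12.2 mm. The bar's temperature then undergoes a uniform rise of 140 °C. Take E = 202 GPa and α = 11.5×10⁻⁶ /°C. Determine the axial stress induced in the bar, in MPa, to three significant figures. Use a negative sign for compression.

Free thermal expansion αLΔT = 11.5e-6 · 9480 · 140 = 15.26 mm.
The walls impose strain ε = −(15.26)/9480 = -1.6100e-03; σ = Eε = 202000 · -1.6100e-03 = -325.2 MPa.

-325 MPa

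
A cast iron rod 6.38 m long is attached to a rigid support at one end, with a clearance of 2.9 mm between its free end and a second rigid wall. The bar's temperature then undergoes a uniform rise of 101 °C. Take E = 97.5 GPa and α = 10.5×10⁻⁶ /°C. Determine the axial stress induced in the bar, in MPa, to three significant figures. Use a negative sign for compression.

Free thermal expansion αLΔT = 10.5e-6 · 6380 · 101 = 6.766 mm.
The walls engage after the gap closes; constrained expansion = 6.766 − 2.9 = 3.866 mm.
The walls impose strain ε = −(3.866)/6380 = -6.0595e-04; σ = Eε = 97500 · -6.0595e-04 = -59.08 MPa.

-59.1 MPa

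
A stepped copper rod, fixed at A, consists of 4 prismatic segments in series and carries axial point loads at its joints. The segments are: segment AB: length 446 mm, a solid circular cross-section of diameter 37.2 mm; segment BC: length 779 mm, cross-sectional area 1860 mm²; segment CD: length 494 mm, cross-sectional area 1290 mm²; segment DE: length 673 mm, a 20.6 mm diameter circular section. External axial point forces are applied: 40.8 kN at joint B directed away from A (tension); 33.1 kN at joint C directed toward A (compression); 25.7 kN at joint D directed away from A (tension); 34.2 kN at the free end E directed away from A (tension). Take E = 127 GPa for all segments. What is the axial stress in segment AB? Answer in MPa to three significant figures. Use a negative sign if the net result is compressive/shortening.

62.2 MPa

Internal axial forces (sectioning from the free end, tension +): N_DE = 34.2 kN, N_CD = 59.9 kN, N_BC = 26.8 kN, N_AB = 67.6 kN.
A_AB = 1087 mm².
σ_AB = N_AB/A_AB = 67600/1087 = 62.2 MPa.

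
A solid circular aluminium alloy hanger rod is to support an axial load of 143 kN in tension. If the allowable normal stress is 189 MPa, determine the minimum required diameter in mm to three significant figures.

31.0 mm

Required area A ≥ P/σ_allow = 143000/189 = 756.6 mm².
For a solid circular section, d ≥ √(4A/π) = 31.04 mm.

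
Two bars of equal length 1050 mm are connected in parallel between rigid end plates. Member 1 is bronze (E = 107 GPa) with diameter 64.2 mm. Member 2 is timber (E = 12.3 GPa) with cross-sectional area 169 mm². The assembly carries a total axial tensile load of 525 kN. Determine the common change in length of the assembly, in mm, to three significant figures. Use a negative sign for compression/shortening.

A_1 = 3237 mm².
Equal strain + equilibrium ⇒ each member carries load in proportion to AE: A₁E₁ = 346400000 N, A₂E₂ = 2079000 N, ΣAE = 348500000 N.
δ = PL/ΣAE = 525000·1050/348500000 = 1.582 mm.

1.58 mm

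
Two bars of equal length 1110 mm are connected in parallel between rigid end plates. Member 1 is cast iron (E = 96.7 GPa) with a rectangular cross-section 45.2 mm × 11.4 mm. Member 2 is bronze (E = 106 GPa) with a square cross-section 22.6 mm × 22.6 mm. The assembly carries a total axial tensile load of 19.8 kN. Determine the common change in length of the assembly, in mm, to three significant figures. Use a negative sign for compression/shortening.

0.211 mm

A_1 = 515.3 mm².
A_2 = 510.8 mm².
Equal strain + equilibrium ⇒ each member carries load in proportion to AE: A₁E₁ = 49830000 N, A₂E₂ = 54140000 N, ΣAE = 104000000 N.
δ = PL/ΣAE = 19800·1110/104000000 = 0.2114 mm.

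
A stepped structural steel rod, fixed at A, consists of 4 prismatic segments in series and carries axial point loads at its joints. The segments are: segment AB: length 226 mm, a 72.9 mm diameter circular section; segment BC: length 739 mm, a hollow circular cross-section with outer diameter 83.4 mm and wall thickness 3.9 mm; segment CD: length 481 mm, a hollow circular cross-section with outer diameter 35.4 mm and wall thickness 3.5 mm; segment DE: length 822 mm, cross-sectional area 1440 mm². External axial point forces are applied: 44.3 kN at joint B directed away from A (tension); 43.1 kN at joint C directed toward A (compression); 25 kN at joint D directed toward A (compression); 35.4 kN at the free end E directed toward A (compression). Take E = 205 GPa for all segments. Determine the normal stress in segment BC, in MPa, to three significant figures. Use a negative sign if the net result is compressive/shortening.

-106 MPa

Internal axial forces (sectioning from the free end, tension +): N_DE = -35.4 kN, N_CD = -60.4 kN, N_BC = -103.5 kN, N_AB = -59.2 kN.
A_BC = 974.1 mm².
σ_BC = N_BC/A_BC = -103500/974.1 = -106.3 MPa.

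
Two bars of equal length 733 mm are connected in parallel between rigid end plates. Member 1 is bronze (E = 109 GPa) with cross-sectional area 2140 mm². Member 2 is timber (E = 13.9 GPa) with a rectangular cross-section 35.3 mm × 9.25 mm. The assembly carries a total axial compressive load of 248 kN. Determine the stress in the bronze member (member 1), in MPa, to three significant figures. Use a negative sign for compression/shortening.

A_2 = 326.5 mm².
Equal strain + equilibrium ⇒ each member carries load in proportion to AE: A₁E₁ = 233300000 N, A₂E₂ = 4539000 N, ΣAE = 237800000 N.
σ₁ = P·E₁/ΣAE = -248000·109000/237800000 = -113.7 MPa.

-114 MPa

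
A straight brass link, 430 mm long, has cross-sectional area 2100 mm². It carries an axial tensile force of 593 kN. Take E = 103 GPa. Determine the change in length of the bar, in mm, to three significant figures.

1.18 mm

δ_mech = NL/(AE) = 593000·430/(2100·103000) = 1.179 mm.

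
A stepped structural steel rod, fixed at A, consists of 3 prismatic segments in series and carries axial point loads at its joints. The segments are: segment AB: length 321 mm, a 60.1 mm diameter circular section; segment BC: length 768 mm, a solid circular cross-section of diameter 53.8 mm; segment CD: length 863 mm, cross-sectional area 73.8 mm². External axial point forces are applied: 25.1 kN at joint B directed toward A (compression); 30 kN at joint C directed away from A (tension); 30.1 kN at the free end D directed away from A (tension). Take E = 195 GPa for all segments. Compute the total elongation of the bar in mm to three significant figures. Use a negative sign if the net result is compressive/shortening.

1.93 mm

Internal axial forces (sectioning from the free end, tension +): N_CD = 30.1 kN, N_BC = 60.1 kN, N_AB = 35 kN.
A_AB = 2837 mm².
A_BC = 2273 mm².
δ_AB = 35000·321/(2837·195000) = 0.02031 mm
δ_BC = 60100·768/(2273·195000) = 0.1041 mm
δ_CD = 30100·863/(73.8·195000) = 1.805 mm
δ = Σδ_i = 1.929 mm.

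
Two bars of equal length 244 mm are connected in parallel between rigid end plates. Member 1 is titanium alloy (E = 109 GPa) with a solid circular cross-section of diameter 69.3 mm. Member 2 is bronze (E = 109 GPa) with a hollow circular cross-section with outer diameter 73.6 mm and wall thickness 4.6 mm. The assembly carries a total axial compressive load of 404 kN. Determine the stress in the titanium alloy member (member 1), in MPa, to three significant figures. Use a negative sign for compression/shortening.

-84.7 MPa

A_1 = 3772 mm².
A_2 = 997.1 mm².
Equal strain + equilibrium ⇒ each member carries load in proportion to AE: A₁E₁ = 411100000 N, A₂E₂ = 108700000 N, ΣAE = 519800000 N.
σ₁ = P·E₁/ΣAE = -404000·109000/519800000 = -84.71 MPa.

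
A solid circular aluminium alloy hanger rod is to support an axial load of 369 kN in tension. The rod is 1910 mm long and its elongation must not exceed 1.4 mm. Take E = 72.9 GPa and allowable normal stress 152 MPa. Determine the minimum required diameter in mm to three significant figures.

Required area A ≥ P/σ_allow = 369000/152 = 2428 mm².
For a solid circular section, d ≥ √(4A/π) = 55.6 mm.
Elongation limit: A ≥ PL/(Eδ_allow) = 369000·1910/(72900·1.4) = 6906 mm² ⇒ d ≥ 93.77 mm.
The elongation limit governs.

93.8 mm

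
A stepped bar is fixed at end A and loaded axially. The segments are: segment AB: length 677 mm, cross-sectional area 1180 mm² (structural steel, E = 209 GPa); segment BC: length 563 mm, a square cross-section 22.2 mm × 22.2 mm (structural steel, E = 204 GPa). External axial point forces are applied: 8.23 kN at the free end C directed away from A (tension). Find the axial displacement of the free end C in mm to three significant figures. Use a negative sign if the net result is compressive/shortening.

0.0687 mm

Internal axial forces (sectioning from the free end, tension +): N_BC = 8.23 kN, N_AB = 8.23 kN.
A_BC = 492.8 mm².
δ_AB = 8230·677/(1180·209000) = 0.02259 mm
δ_BC = 8230·563/(492.8·204000) = 0.04609 mm
δ = Σδ_i = 0.06868 mm.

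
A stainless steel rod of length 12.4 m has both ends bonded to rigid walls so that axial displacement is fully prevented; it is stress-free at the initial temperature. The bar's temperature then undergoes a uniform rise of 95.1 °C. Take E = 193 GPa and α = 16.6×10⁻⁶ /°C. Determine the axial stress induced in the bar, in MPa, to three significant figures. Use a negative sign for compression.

Free thermal expansion αLΔT = 16.6e-6 · 12400 · 95.1 = 19.58 mm.
The walls impose strain ε = −(19.58)/12400 = -1.5787e-03; σ = Eε = 193000 · -1.5787e-03 = -304.7 MPa.

-305 MPa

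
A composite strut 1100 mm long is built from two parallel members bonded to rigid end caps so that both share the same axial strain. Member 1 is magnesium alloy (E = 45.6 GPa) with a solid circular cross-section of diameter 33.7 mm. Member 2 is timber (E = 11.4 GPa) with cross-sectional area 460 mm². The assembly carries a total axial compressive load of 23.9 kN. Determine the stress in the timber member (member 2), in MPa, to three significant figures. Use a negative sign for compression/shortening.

A_1 = 892 mm².
Equal strain + equilibrium ⇒ each member carries load in proportion to AE: A₁E₁ = 40670000 N, A₂E₂ = 5244000 N, ΣAE = 45920000 N.
σ₂ = P·E₂/ΣAE = -23900·11400/45920000 = -5.934 MPa.

-5.93 MPa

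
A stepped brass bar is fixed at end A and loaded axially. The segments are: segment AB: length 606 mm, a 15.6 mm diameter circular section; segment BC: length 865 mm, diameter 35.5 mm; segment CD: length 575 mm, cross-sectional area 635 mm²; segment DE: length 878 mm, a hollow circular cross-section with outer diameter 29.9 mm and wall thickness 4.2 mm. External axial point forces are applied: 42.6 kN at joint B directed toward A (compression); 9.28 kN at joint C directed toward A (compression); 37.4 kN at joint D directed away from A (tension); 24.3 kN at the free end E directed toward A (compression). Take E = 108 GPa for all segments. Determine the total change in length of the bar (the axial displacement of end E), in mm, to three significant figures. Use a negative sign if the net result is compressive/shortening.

-1.58 mm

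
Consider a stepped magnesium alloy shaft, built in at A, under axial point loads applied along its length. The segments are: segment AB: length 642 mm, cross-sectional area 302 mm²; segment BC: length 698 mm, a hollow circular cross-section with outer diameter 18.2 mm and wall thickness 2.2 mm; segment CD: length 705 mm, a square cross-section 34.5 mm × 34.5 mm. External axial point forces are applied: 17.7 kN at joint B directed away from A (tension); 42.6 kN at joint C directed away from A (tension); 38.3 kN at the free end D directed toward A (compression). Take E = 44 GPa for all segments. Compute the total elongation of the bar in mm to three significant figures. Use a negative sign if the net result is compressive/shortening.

Internal axial forces (sectioning from the free end, tension +): N_CD = -38.3 kN, N_BC = 4.3 kN, N_AB = 22 kN.
A_BC = 110.6 mm².
A_CD = 1190 mm².
δ_AB = 22000·642/(302·44000) = 1.063 mm
δ_BC = 4300·698/(110.6·44000) = 0.6168 mm
δ_CD = -38300·705/(1190·44000) = -0.5156 mm
δ = Σδ_i = 1.164 mm.

1.16 mm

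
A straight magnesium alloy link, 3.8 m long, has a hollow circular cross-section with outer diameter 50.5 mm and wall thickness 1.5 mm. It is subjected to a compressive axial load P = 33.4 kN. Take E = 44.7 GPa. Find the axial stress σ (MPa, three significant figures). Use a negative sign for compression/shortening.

-145 MPa

A = 230.9 mm².
σ = N/A = -33400/230.9 = -144.6 MPa.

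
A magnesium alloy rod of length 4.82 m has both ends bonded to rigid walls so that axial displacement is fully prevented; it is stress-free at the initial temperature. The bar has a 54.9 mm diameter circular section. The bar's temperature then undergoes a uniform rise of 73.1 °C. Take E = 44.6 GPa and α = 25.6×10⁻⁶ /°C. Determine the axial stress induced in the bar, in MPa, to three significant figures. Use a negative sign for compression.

Free thermal expansion αLΔT = 25.6e-6 · 4820 · 73.1 = 9.02 mm.
The walls impose strain ε = −(9.02)/4820 = -1.8714e-03; σ = Eε = 44600 · -1.8714e-03 = -83.46 MPa.

-83.5 MPa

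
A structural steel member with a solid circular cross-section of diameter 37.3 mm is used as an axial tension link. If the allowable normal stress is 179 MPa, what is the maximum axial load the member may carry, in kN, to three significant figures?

A = 1093 mm².
P_max = σ_allow · A = 179 · 1093 = 195600 N = 195.6 kN.

196 kN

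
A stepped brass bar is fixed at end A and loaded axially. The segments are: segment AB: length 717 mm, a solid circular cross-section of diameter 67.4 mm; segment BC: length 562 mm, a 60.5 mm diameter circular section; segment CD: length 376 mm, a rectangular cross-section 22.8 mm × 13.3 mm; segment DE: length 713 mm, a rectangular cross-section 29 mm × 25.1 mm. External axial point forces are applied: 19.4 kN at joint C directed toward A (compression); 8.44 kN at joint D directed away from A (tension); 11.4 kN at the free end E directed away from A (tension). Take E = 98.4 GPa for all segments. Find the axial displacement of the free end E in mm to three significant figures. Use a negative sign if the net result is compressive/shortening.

0.365 mm

Internal axial forces (sectioning from the free end, tension +): N_DE = 11.4 kN, N_CD = 19.84 kN, N_BC = 0.44 kN, N_AB = 0.44 kN.
A_AB = 3568 mm².
A_BC = 2875 mm².
A_CD = 303.2 mm².
A_DE = 727.9 mm².
δ_AB = 440·717/(3568·98400) = 0.0008986 mm
δ_BC = 440·562/(2875·98400) = 0.0008742 mm
δ_CD = 19840·376/(303.2·98400) = 0.25 mm
δ_DE = 11400·713/(727.9·98400) = 0.1135 mm
δ = Σδ_i = 0.3653 mm.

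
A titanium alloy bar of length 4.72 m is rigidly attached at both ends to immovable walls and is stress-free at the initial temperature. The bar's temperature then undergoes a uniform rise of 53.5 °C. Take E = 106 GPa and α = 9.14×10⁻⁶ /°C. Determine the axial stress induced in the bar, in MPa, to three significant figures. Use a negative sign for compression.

-51.8 MPa

Free thermal expansion αLΔT = 9.14e-6 · 4720 · 53.5 = 2.308 mm.
The walls impose strain ε = −(2.308)/4720 = -4.8899e-04; σ = Eε = 106000 · -4.8899e-04 = -51.83 MPa.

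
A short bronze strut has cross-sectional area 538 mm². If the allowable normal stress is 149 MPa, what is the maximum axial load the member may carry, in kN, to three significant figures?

80.2 kN

P_max = σ_allow · A = 149 · 538 = 80160 N = 80.16 kN.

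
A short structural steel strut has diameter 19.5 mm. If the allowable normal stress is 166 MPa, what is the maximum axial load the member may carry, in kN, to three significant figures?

A = 298.6 mm².
P_max = σ_allow · A = 166 · 298.6 = 49580 N = 49.58 kN.

49.6 kN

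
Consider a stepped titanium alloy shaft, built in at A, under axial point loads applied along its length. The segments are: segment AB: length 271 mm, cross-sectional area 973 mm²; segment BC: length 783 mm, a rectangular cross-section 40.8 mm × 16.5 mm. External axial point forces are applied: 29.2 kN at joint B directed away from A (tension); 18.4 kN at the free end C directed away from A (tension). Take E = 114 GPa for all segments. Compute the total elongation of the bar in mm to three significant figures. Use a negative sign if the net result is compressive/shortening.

Internal axial forces (sectioning from the free end, tension +): N_BC = 18.4 kN, N_AB = 47.6 kN.
A_BC = 673.2 mm².
δ_AB = 47600·271/(973·114000) = 0.1163 mm
δ_BC = 18400·783/(673.2·114000) = 0.1877 mm
δ = Σδ_i = 0.304 mm.

0.304 mm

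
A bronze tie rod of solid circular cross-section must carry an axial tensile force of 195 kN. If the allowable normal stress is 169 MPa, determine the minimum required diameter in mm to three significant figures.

Required area A ≥ P/σ_allow = 195000/169 = 1154 mm².
For a solid circular section, d ≥ √(4A/π) = 38.33 mm.

38.3 mm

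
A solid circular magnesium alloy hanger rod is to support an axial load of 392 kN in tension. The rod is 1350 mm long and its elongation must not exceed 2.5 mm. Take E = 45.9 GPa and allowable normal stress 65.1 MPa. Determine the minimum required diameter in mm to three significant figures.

Required area A ≥ P/σ_allow = 392000/65.1 = 6022 mm².
For a solid circular section, d ≥ √(4A/π) = 87.56 mm.
Elongation limit: A ≥ PL/(Eδ_allow) = 392000·1350/(45900·2.5) = 4612 mm² ⇒ d ≥ 76.63 mm.
The stress limit governs.

87.6 mm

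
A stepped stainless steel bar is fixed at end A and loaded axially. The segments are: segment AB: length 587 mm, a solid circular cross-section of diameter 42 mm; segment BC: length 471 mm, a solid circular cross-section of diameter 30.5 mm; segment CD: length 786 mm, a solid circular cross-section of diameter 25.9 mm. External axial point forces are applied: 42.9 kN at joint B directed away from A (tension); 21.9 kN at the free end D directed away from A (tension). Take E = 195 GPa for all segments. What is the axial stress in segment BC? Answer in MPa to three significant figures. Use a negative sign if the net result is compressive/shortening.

Internal axial forces (sectioning from the free end, tension +): N_CD = 21.9 kN, N_BC = 21.9 kN, N_AB = 64.8 kN.
A_BC = 730.6 mm².
σ_BC = N_BC/A_BC = 21900/730.6 = 29.97 MPa.

30.0 MPa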